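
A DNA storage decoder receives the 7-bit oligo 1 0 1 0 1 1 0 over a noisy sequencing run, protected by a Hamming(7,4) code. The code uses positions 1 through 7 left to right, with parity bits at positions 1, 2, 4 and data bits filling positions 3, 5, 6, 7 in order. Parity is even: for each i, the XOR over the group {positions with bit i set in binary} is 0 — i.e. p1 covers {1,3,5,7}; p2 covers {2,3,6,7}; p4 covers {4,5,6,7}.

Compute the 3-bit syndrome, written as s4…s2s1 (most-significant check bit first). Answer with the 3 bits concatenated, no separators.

001

s1 (pos 1,3,5,7): 1⊕1⊕1⊕0 = 1
s2 (pos 2,3,6,7): 0⊕1⊕1⊕0 = 0
s4 (pos 4,5,6,7): 0⊕1⊕1⊕0 = 0
Syndrome s4…s1 = 001 → error at position 1.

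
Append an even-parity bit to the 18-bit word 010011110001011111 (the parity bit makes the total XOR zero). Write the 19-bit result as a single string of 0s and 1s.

XOR of the 18 data bits: 0⊕1⊕0⊕0⊕1⊕1⊕1⊕1⊕0⊕0⊕0⊕1⊕0⊕1⊕1⊕1⊕1⊕1 = 1
Parity bit = 1 (so all 19 bits XOR to 0).

0100111100010111111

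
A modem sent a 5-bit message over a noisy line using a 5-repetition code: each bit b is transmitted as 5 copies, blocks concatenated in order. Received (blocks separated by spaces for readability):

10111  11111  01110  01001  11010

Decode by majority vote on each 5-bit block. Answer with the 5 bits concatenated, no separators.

11101

Block 1 (10111): 4 ones → 1
Block 2 (11111): 5 ones → 1
Block 3 (01110): 3 ones → 1
Block 4 (01001): 2 ones → 0
Block 5 (11010): 3 ones → 1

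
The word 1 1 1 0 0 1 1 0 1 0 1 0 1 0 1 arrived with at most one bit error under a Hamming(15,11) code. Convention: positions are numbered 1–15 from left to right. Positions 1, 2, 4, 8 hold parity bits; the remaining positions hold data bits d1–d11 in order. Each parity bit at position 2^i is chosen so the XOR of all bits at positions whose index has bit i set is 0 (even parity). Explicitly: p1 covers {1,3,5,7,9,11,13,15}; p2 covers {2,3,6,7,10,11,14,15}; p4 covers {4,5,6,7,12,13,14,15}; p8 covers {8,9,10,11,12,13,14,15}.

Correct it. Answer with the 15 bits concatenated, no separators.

011001101010101

s1 (pos 1,3,5,7,9,11,13,15): 1⊕1⊕0⊕1⊕1⊕1⊕1⊕1 = 1
s2 (pos 2,3,6,7,10,11,14,15): 1⊕1⊕1⊕1⊕0⊕1⊕0⊕1 = 0
s4 (pos 4,5,6,7,12,13,14,15): 0⊕0⊕1⊕1⊕0⊕1⊕0⊕1 = 0
s8 (pos 8,9,10,11,12,13,14,15): 0⊕1⊕0⊕1⊕0⊕1⊕0⊕1 = 0
Syndrome s8…s1 = 0001 → error at position 1.
Flip position 1: 111001101010101 → 011001101010101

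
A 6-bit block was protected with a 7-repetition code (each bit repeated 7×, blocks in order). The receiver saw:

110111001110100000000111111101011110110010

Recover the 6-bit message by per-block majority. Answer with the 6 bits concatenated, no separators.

Block 1 (1101110): 5 ones → 1
Block 2 (0111010): 4 ones → 1
Block 3 (0000000): 0 ones → 0
Block 4 (1111111): 7 ones → 1
Block 5 (0101111): 5 ones → 1
Block 6 (0110010): 3 ones → 0

110110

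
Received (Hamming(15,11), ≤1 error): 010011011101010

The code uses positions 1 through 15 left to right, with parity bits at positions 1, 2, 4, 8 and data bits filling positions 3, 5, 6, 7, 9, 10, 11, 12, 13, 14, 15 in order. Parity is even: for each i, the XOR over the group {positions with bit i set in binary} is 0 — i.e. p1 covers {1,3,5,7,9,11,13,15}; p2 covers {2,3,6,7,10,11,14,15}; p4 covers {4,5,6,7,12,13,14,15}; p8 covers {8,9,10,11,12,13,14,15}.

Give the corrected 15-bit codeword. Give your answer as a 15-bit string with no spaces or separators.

s1 (pos 1,3,5,7,9,11,13,15): 0⊕0⊕1⊕0⊕1⊕0⊕0⊕0 = 0
s2 (pos 2,3,6,7,10,11,14,15): 1⊕0⊕1⊕0⊕1⊕0⊕1⊕0 = 0
s4 (pos 4,5,6,7,12,13,14,15): 0⊕1⊕1⊕0⊕1⊕0⊕1⊕0 = 0
s8 (pos 8,9,10,11,12,13,14,15): 1⊕1⊕1⊕0⊕1⊕0⊕1⊕0 = 1
Syndrome s8…s1 = 1000 → error at position 8.
Flip position 8: 010011011101010 → 010011001101010

010011001101010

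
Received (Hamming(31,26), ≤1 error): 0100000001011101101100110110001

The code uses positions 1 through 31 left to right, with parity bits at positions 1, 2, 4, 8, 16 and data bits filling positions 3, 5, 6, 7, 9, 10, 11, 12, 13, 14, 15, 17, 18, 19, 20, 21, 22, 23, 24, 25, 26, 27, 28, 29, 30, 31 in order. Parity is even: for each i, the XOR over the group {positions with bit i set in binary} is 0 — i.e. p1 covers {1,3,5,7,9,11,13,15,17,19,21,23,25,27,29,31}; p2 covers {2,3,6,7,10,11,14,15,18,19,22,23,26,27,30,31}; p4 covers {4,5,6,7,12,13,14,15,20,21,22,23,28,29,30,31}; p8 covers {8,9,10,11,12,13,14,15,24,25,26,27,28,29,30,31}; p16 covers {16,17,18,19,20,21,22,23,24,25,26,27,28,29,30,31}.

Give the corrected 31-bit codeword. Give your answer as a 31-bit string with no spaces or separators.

s1 (pos 1,3,5,7,9,11,13,15,17,19,21,23,25,27,29,31): 0⊕0⊕0⊕0⊕0⊕0⊕1⊕0⊕1⊕1⊕0⊕1⊕0⊕1⊕0⊕1 = 0
s2 (pos 2,3,6,7,10,11,14,15,18,19,22,23,26,27,30,31): 1⊕0⊕0⊕0⊕1⊕0⊕1⊕0⊕0⊕1⊕0⊕1⊕1⊕1⊕0⊕1 = 0
s4 (pos 4,5,6,7,12,13,14,15,20,21,22,23,28,29,30,31): 0⊕0⊕0⊕0⊕1⊕1⊕1⊕0⊕1⊕0⊕0⊕1⊕0⊕0⊕0⊕1 = 0
s8 (pos 8,9,10,11,12,13,14,15,24,25,26,27,28,29,30,31): 0⊕0⊕1⊕0⊕1⊕1⊕1⊕0⊕1⊕0⊕1⊕1⊕0⊕0⊕0⊕1 = 0
s16 (pos 16,17,18,19,20,21,22,23,24,25,26,27,28,29,30,31): 1⊕1⊕0⊕1⊕1⊕0⊕0⊕1⊕1⊕0⊕1⊕1⊕0⊕0⊕0⊕1 = 1
Syndrome s16…s1 = 10000 → error at position 16.
Flip position 16: 0100000001011101101100110110001 → 0100000001011100101100110110001

0100000001011100101100110110001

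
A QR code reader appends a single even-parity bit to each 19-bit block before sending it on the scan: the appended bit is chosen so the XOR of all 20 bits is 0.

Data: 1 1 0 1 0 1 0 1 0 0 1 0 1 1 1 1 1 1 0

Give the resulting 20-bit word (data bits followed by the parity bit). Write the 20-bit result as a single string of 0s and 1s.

11010101001011111100

XOR of the 19 data bits: 1⊕1⊕0⊕1⊕0⊕1⊕0⊕1⊕0⊕0⊕1⊕0⊕1⊕1⊕1⊕1⊕1⊕1⊕0 = 0
Parity bit = 0 (so all 20 bits XOR to 0).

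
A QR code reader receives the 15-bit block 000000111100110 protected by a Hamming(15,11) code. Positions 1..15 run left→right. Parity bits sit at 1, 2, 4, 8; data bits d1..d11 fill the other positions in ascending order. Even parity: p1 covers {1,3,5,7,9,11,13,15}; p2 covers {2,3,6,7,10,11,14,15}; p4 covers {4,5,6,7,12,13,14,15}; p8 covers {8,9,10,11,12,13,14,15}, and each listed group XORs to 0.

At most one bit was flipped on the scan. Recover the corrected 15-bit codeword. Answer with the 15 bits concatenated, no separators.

000000111100111

s1 (pos 1,3,5,7,9,11,13,15): 0⊕0⊕0⊕1⊕1⊕0⊕1⊕0 = 1
s2 (pos 2,3,6,7,10,11,14,15): 0⊕0⊕0⊕1⊕1⊕0⊕1⊕0 = 1
s4 (pos 4,5,6,7,12,13,14,15): 0⊕0⊕0⊕1⊕0⊕1⊕1⊕0 = 1
s8 (pos 8,9,10,11,12,13,14,15): 1⊕1⊕1⊕0⊕0⊕1⊕1⊕0 = 1
Syndrome s8…s1 = 1111 → error at position 15.
Flip position 15: 000000111100110 → 000000111100111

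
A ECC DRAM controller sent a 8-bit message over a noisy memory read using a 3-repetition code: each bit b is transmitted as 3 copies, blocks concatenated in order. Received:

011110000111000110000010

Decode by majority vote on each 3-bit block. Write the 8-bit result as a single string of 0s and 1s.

Block 1 (011): 2 ones → 1
Block 2 (110): 2 ones → 1
Block 3 (000): 0 ones → 0
Block 4 (111): 3 ones → 1
Block 5 (000): 0 ones → 0
Block 6 (110): 2 ones → 1
Block 7 (000): 0 ones → 0
Block 8 (010): 1 one → 0

11010100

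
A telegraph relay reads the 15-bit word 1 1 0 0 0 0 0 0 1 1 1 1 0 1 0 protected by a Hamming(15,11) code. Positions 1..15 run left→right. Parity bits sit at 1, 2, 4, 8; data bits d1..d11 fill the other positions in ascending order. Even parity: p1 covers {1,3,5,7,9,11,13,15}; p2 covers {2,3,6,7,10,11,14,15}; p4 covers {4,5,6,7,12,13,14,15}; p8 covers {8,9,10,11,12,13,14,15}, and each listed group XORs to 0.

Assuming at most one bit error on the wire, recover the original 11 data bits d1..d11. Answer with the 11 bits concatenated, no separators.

s1 (pos 1,3,5,7,9,11,13,15): 1⊕0⊕0⊕0⊕1⊕1⊕0⊕0 = 1
s2 (pos 2,3,6,7,10,11,14,15): 1⊕0⊕0⊕0⊕1⊕1⊕1⊕0 = 0
s4 (pos 4,5,6,7,12,13,14,15): 0⊕0⊕0⊕0⊕1⊕0⊕1⊕0 = 0
s8 (pos 8,9,10,11,12,13,14,15): 0⊕1⊕1⊕1⊕1⊕0⊕1⊕0 = 1
Syndrome s8…s1 = 1001 → error at position 9.
Flip position 9: 110000001111010 → 110000000111010
Read data bits from positions 3,5,6,7,9,10,11,12,13,14,15: 00000111010

00000111010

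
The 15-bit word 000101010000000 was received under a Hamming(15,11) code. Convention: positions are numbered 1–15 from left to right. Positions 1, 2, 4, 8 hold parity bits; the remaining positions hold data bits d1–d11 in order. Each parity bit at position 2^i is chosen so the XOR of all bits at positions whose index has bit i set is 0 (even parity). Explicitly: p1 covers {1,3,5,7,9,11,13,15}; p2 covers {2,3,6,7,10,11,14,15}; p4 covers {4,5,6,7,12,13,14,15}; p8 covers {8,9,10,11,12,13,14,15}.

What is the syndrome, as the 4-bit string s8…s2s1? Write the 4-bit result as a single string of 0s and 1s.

s1 (pos 1,3,5,7,9,11,13,15): 0⊕0⊕0⊕0⊕0⊕0⊕0⊕0 = 0
s2 (pos 2,3,6,7,10,11,14,15): 0⊕0⊕1⊕0⊕0⊕0⊕0⊕0 = 1
s4 (pos 4,5,6,7,12,13,14,15): 1⊕0⊕1⊕0⊕0⊕0⊕0⊕0 = 0
s8 (pos 8,9,10,11,12,13,14,15): 1⊕0⊕0⊕0⊕0⊕0⊕0⊕0 = 1
Syndrome s8…s1 = 1010 → error at position 10.

1010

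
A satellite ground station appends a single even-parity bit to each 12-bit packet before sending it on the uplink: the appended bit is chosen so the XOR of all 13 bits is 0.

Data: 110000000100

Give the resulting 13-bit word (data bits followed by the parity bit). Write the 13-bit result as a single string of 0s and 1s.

XOR of the 12 data bits: 1⊕1⊕0⊕0⊕0⊕0⊕0⊕0⊕0⊕1⊕0⊕0 = 1
Parity bit = 1 (so all 13 bits XOR to 0).

1100000001001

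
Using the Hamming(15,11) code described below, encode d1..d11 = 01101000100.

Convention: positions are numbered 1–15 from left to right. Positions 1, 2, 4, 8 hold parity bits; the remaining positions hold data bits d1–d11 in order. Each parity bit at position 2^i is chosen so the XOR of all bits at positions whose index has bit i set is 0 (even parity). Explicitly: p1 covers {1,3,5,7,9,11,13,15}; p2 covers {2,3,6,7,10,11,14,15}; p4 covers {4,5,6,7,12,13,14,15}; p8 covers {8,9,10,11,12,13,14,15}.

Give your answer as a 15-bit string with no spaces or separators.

Place data at non-parity positions: p1 p2 0 p4 1 1 0 p8 1 0 0 0 1 0 0
p1 (pos 1,3,5,7,9,11,13,15): XOR of data positions = 0⊕1⊕0⊕1⊕0⊕1⊕0 = 1
p2 (pos 2,3,6,7,10,11,14,15): XOR of data positions = 0⊕1⊕0⊕0⊕0⊕0⊕0 = 1
p4 (pos 4,5,6,7,12,13,14,15): XOR of data positions = 1⊕1⊕0⊕0⊕1⊕0⊕0 = 1
p8 (pos 8,9,10,11,12,13,14,15): XOR of data positions = 1⊕0⊕0⊕0⊕1⊕0⊕0 = 0
Codeword: 110111001000100

110111001000100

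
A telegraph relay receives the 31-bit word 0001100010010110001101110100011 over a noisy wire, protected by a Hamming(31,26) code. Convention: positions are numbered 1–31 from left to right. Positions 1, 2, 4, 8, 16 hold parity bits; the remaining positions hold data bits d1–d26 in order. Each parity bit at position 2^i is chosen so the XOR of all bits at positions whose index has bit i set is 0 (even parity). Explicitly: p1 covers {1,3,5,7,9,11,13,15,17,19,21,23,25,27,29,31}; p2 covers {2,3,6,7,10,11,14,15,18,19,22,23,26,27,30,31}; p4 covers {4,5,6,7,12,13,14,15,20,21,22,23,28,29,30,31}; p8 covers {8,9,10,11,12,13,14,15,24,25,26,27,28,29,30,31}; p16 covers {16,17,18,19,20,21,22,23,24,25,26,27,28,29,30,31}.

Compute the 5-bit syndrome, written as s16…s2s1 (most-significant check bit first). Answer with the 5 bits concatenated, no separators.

00000

s1 (pos 1,3,5,7,9,11,13,15,17,19,21,23,25,27,29,31): 0⊕0⊕1⊕0⊕1⊕0⊕0⊕1⊕0⊕1⊕0⊕1⊕0⊕0⊕0⊕1 = 0
s2 (pos 2,3,6,7,10,11,14,15,18,19,22,23,26,27,30,31): 0⊕0⊕0⊕0⊕0⊕0⊕1⊕1⊕0⊕1⊕1⊕1⊕1⊕0⊕1⊕1 = 0
s4 (pos 4,5,6,7,12,13,14,15,20,21,22,23,28,29,30,31): 1⊕1⊕0⊕0⊕1⊕0⊕1⊕1⊕1⊕0⊕1⊕1⊕0⊕0⊕1⊕1 = 0
s8 (pos 8,9,10,11,12,13,14,15,24,25,26,27,28,29,30,31): 0⊕1⊕0⊕0⊕1⊕0⊕1⊕1⊕1⊕0⊕1⊕0⊕0⊕0⊕1⊕1 = 0
s16 (pos 16,17,18,19,20,21,22,23,24,25,26,27,28,29,30,31): 0⊕0⊕0⊕1⊕1⊕0⊕1⊕1⊕1⊕0⊕1⊕0⊕0⊕0⊕1⊕1 = 0
Syndrome s16…s1 = 00000 → no error.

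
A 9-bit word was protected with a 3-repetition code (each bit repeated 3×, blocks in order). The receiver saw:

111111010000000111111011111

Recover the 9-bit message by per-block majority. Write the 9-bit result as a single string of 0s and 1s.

110001111

Block 1 (111): 3 ones → 1
Block 2 (111): 3 ones → 1
Block 3 (010): 1 one → 0
Block 4 (000): 0 ones → 0
Block 5 (000): 0 ones → 0
Block 6 (111): 3 ones → 1
Block 7 (111): 3 ones → 1
Block 8 (011): 2 ones → 1
Block 9 (111): 3 ones → 1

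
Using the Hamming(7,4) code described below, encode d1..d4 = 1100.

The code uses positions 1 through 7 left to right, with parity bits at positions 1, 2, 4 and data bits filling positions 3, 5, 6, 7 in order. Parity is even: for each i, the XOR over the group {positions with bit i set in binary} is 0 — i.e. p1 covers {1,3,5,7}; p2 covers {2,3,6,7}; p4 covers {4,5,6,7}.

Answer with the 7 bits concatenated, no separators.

0111100

Place data at non-parity positions: p1 p2 1 p4 1 0 0
p1 (pos 1,3,5,7): XOR of data positions = 1⊕1⊕0 = 0
p2 (pos 2,3,6,7): XOR of data positions = 1⊕0⊕0 = 1
p4 (pos 4,5,6,7): XOR of data positions = 1⊕0⊕0 = 1
Codeword: 0111100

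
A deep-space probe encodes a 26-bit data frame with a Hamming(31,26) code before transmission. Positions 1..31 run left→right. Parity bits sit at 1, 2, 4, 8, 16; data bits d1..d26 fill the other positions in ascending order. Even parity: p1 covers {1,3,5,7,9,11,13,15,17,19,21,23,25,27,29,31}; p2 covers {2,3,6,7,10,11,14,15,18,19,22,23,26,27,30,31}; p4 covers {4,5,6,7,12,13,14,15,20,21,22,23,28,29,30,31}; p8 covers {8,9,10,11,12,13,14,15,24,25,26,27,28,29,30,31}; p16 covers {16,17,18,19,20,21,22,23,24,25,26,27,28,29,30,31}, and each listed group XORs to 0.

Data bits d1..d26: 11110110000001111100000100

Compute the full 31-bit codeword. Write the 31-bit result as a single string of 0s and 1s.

Place data at non-parity positions: p1 p2 1 p4 1 1 1 p8 0 1 1 0 0 0 0 p16 0 0 1 1 1 1 1 0 0 0 0 0 1 0 0
p1 (pos 1,3,5,7,9,11,13,15,17,19,21,23,25,27,29,31): XOR of data positions = 1⊕1⊕1⊕0⊕1⊕0⊕0⊕0⊕1⊕1⊕1⊕0⊕0⊕1⊕0 = 0
p2 (pos 2,3,6,7,10,11,14,15,18,19,22,23,26,27,30,31): XOR of data positions = 1⊕1⊕1⊕1⊕1⊕0⊕0⊕0⊕1⊕1⊕1⊕0⊕0⊕0⊕0 = 0
p4 (pos 4,5,6,7,12,13,14,15,20,21,22,23,28,29,30,31): XOR of data positions = 1⊕1⊕1⊕0⊕0⊕0⊕0⊕1⊕1⊕1⊕1⊕0⊕1⊕0⊕0 = 0
p8 (pos 8,9,10,11,12,13,14,15,24,25,26,27,28,29,30,31): XOR of data positions = 0⊕1⊕1⊕0⊕0⊕0⊕0⊕0⊕0⊕0⊕0⊕0⊕1⊕0⊕0 = 1
p16 (pos 16,17,18,19,20,21,22,23,24,25,26,27,28,29,30,31): XOR of data positions = 0⊕0⊕1⊕1⊕1⊕1⊕1⊕0⊕0⊕0⊕0⊕0⊕1⊕0⊕0 = 0
Codeword: 0010111101100000001111100000100

0010111101100000001111100000100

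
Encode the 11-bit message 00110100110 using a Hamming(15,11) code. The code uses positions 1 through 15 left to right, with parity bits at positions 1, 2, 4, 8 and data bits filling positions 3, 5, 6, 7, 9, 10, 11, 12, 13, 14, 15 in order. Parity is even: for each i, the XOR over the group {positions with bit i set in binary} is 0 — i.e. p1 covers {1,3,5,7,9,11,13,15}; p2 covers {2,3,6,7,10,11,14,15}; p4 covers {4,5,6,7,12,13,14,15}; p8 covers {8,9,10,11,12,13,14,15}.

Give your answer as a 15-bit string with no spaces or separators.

000001110100110

Place data at non-parity positions: p1 p2 0 p4 0 1 1 p8 0 1 0 0 1 1 0
p1 (pos 1,3,5,7,9,11,13,15): XOR of data positions = 0⊕0⊕1⊕0⊕0⊕1⊕0 = 0
p2 (pos 2,3,6,7,10,11,14,15): XOR of data positions = 0⊕1⊕1⊕1⊕0⊕1⊕0 = 0
p4 (pos 4,5,6,7,12,13,14,15): XOR of data positions = 0⊕1⊕1⊕0⊕1⊕1⊕0 = 0
p8 (pos 8,9,10,11,12,13,14,15): XOR of data positions = 0⊕1⊕0⊕0⊕1⊕1⊕0 = 1
Codeword: 000001110100110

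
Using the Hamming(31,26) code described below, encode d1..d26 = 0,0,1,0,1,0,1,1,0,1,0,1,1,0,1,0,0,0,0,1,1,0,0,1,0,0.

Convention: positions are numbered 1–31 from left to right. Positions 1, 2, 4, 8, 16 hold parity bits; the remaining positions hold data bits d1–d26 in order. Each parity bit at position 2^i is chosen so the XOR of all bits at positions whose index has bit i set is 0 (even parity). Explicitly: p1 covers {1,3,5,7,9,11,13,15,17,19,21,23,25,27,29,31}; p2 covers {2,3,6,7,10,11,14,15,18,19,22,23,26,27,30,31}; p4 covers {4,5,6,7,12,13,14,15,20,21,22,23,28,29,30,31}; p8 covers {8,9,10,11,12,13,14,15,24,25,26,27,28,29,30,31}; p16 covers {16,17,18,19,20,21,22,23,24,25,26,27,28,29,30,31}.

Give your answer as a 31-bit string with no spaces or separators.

1101010110110100110100001100100

Place data at non-parity positions: p1 p2 0 p4 0 1 0 p8 1 0 1 1 0 1 0 p16 1 1 0 1 0 0 0 0 1 1 0 0 1 0 0
p1 (pos 1,3,5,7,9,11,13,15,17,19,21,23,25,27,29,31): XOR of data positions = 0⊕0⊕0⊕1⊕1⊕0⊕0⊕1⊕0⊕0⊕0⊕1⊕0⊕1⊕0 = 1
p2 (pos 2,3,6,7,10,11,14,15,18,19,22,23,26,27,30,31): XOR of data positions = 0⊕1⊕0⊕0⊕1⊕1⊕0⊕1⊕0⊕0⊕0⊕1⊕0⊕0⊕0 = 1
p4 (pos 4,5,6,7,12,13,14,15,20,21,22,23,28,29,30,31): XOR of data positions = 0⊕1⊕0⊕1⊕0⊕1⊕0⊕1⊕0⊕0⊕0⊕0⊕1⊕0⊕0 = 1
p8 (pos 8,9,10,11,12,13,14,15,24,25,26,27,28,29,30,31): XOR of data positions = 1⊕0⊕1⊕1⊕0⊕1⊕0⊕0⊕1⊕1⊕0⊕0⊕1⊕0⊕0 = 1
p16 (pos 16,17,18,19,20,21,22,23,24,25,26,27,28,29,30,31): XOR of data positions = 1⊕1⊕0⊕1⊕0⊕0⊕0⊕0⊕1⊕1⊕0⊕0⊕1⊕0⊕0 = 0
Codeword: 1101010110110100110100001100100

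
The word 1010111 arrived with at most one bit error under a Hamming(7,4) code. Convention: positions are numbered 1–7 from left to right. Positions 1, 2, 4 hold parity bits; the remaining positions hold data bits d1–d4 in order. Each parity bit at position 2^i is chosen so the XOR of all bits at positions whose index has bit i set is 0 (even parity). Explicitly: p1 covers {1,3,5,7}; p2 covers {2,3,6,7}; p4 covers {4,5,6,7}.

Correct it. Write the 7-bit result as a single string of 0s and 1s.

s1 (pos 1,3,5,7): 1⊕1⊕1⊕1 = 0
s2 (pos 2,3,6,7): 0⊕1⊕1⊕1 = 1
s4 (pos 4,5,6,7): 0⊕1⊕1⊕1 = 1
Syndrome s4…s1 = 110 → error at position 6.
Flip position 6: 1010111 → 1010101

1010101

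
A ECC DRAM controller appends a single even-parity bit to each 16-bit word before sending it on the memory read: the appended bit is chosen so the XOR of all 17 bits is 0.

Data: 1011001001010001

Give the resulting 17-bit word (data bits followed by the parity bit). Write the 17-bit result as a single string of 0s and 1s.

10110010010100011

XOR of the 16 data bits: 1⊕0⊕1⊕1⊕0⊕0⊕1⊕0⊕0⊕1⊕0⊕1⊕0⊕0⊕0⊕1 = 1
Parity bit = 1 (so all 17 bits XOR to 0).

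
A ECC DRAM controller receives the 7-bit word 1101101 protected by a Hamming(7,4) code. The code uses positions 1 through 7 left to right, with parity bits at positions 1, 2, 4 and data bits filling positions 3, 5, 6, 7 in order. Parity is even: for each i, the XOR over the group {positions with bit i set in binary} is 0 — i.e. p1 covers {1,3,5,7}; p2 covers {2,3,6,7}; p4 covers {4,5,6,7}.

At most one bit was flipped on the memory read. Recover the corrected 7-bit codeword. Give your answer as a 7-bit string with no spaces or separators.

s1 (pos 1,3,5,7): 1⊕0⊕1⊕1 = 1
s2 (pos 2,3,6,7): 1⊕0⊕0⊕1 = 0
s4 (pos 4,5,6,7): 1⊕1⊕0⊕1 = 1
Syndrome s4…s1 = 101 → error at position 5.
Flip position 5: 1101101 → 1101001

1101001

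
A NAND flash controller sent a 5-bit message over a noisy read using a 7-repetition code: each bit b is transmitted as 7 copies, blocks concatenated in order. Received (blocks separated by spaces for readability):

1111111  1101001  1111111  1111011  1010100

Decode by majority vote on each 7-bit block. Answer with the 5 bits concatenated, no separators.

Block 1 (1111111): 7 ones → 1
Block 2 (1101001): 4 ones → 1
Block 3 (1111111): 7 ones → 1
Block 4 (1111011): 6 ones → 1
Block 5 (1010100): 3 ones → 0

11110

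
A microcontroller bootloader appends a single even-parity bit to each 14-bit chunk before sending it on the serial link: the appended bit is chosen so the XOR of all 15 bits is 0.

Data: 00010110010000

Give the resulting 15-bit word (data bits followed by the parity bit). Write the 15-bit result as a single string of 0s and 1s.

XOR of the 14 data bits: 0⊕0⊕0⊕1⊕0⊕1⊕1⊕0⊕0⊕1⊕0⊕0⊕0⊕0 = 0
Parity bit = 0 (so all 15 bits XOR to 0).

000101100100000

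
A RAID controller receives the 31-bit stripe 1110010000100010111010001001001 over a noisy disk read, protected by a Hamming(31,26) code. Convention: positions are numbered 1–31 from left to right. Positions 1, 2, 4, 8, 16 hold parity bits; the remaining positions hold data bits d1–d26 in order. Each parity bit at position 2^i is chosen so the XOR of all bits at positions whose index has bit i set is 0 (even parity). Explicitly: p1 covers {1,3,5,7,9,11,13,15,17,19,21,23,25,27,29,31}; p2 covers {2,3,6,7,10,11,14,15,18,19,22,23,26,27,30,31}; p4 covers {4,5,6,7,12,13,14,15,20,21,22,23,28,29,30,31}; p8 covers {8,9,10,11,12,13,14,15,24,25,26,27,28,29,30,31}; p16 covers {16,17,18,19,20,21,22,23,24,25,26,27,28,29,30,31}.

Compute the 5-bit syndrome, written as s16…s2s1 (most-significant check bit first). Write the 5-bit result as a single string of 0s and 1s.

s1 (pos 1,3,5,7,9,11,13,15,17,19,21,23,25,27,29,31): 1⊕1⊕0⊕0⊕0⊕1⊕0⊕1⊕1⊕1⊕1⊕0⊕1⊕0⊕0⊕1 = 1
s2 (pos 2,3,6,7,10,11,14,15,18,19,22,23,26,27,30,31): 1⊕1⊕1⊕0⊕0⊕1⊕0⊕1⊕1⊕1⊕0⊕0⊕0⊕0⊕0⊕1 = 0
s4 (pos 4,5,6,7,12,13,14,15,20,21,22,23,28,29,30,31): 0⊕0⊕1⊕0⊕0⊕0⊕0⊕1⊕0⊕1⊕0⊕0⊕1⊕0⊕0⊕1 = 1
s8 (pos 8,9,10,11,12,13,14,15,24,25,26,27,28,29,30,31): 0⊕0⊕0⊕1⊕0⊕0⊕0⊕1⊕0⊕1⊕0⊕0⊕1⊕0⊕0⊕1 = 1
s16 (pos 16,17,18,19,20,21,22,23,24,25,26,27,28,29,30,31): 0⊕1⊕1⊕1⊕0⊕1⊕0⊕0⊕0⊕1⊕0⊕0⊕1⊕0⊕0⊕1 = 1
Syndrome s16…s1 = 11101 → error at position 29.

11101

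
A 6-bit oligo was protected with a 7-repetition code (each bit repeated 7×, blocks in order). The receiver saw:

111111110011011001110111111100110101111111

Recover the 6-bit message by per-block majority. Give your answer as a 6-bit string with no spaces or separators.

Block 1 (1111111): 7 ones → 1
Block 2 (1001101): 4 ones → 1
Block 3 (1001110): 4 ones → 1
Block 4 (1111111): 7 ones → 1
Block 5 (0011010): 3 ones → 0
Block 6 (1111111): 7 ones → 1

111101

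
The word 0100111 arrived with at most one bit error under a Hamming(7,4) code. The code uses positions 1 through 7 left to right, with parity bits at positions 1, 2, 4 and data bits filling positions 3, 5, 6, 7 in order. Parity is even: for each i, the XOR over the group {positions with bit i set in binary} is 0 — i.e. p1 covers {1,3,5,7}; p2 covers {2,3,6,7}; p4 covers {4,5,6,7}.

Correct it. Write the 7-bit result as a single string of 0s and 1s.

s1 (pos 1,3,5,7): 0⊕0⊕1⊕1 = 0
s2 (pos 2,3,6,7): 1⊕0⊕1⊕1 = 1
s4 (pos 4,5,6,7): 0⊕1⊕1⊕1 = 1
Syndrome s4…s1 = 110 → error at position 6.
Flip position 6: 0100111 → 0100101

0100101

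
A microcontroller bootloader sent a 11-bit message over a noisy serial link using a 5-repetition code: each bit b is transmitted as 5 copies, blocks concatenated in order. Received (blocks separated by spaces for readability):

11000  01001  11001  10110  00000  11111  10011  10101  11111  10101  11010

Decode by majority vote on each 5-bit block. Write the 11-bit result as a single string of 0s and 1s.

Block 1 (11000): 2 ones → 0
Block 2 (01001): 2 ones → 0
Block 3 (11001): 3 ones → 1
Block 4 (10110): 3 ones → 1
Block 5 (00000): 0 ones → 0
Block 6 (11111): 5 ones → 1
Block 7 (10011): 3 ones → 1
Block 8 (10101): 3 ones → 1
Block 9 (11111): 5 ones → 1
Block 10 (10101): 3 ones → 1
Block 11 (11010): 3 ones → 1

00110111111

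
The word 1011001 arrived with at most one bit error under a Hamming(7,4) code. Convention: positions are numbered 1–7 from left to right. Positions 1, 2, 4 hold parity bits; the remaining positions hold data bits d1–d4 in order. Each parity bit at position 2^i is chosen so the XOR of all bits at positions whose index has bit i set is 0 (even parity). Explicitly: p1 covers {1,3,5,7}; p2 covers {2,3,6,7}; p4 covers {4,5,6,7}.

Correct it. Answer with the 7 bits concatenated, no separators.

0011001

s1 (pos 1,3,5,7): 1⊕1⊕0⊕1 = 1
s2 (pos 2,3,6,7): 0⊕1⊕0⊕1 = 0
s4 (pos 4,5,6,7): 1⊕0⊕0⊕1 = 0
Syndrome s4…s1 = 001 → error at position 1.
Flip position 1: 1011001 → 0011001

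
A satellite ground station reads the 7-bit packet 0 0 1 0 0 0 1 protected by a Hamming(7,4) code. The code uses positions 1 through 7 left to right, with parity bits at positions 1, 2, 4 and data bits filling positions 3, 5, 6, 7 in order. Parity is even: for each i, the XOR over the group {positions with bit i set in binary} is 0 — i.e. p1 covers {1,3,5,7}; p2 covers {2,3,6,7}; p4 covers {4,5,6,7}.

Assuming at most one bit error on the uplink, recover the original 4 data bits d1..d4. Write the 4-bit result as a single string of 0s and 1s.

1001

s1 (pos 1,3,5,7): 0⊕1⊕0⊕1 = 0
s2 (pos 2,3,6,7): 0⊕1⊕0⊕1 = 0
s4 (pos 4,5,6,7): 0⊕0⊕0⊕1 = 1
Syndrome s4…s1 = 100 → error at position 4.
Flip position 4: 0010001 → 0011001
Read data bits from positions 3,5,6,7: 1001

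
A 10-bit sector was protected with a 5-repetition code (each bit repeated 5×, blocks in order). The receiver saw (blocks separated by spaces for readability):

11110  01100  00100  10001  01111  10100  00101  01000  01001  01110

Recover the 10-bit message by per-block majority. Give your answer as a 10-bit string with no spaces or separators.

Block 1 (11110): 4 ones → 1
Block 2 (01100): 2 ones → 0
Block 3 (00100): 1 one → 0
Block 4 (10001): 2 ones → 0
Block 5 (01111): 4 ones → 1
Block 6 (10100): 2 ones → 0
Block 7 (00101): 2 ones → 0
Block 8 (01000): 1 one → 0
Block 9 (01001): 2 ones → 0
Block 10 (01110): 3 ones → 1

1000100001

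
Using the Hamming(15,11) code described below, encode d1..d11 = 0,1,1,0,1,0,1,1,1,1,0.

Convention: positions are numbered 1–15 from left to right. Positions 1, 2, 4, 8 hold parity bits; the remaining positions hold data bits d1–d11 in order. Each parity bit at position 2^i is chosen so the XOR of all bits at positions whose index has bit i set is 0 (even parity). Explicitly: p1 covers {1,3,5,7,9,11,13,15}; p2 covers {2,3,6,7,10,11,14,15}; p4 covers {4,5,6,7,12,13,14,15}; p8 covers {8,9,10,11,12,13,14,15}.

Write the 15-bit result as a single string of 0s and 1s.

Place data at non-parity positions: p1 p2 0 p4 1 1 0 p8 1 0 1 1 1 1 0
p1 (pos 1,3,5,7,9,11,13,15): XOR of data positions = 0⊕1⊕0⊕1⊕1⊕1⊕0 = 0
p2 (pos 2,3,6,7,10,11,14,15): XOR of data positions = 0⊕1⊕0⊕0⊕1⊕1⊕0 = 1
p4 (pos 4,5,6,7,12,13,14,15): XOR of data positions = 1⊕1⊕0⊕1⊕1⊕1⊕0 = 1
p8 (pos 8,9,10,11,12,13,14,15): XOR of data positions = 1⊕0⊕1⊕1⊕1⊕1⊕0 = 1
Codeword: 010111011011110

010111011011110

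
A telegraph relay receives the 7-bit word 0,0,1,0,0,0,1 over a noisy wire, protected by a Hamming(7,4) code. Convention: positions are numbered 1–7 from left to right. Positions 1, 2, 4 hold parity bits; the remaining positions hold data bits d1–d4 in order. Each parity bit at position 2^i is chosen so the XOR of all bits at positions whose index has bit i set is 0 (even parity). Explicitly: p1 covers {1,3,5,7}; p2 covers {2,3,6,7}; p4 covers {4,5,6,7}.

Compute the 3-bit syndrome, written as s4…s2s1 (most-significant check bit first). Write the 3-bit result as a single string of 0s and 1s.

100

s1 (pos 1,3,5,7): 0⊕1⊕0⊕1 = 0
s2 (pos 2,3,6,7): 0⊕1⊕0⊕1 = 0
s4 (pos 4,5,6,7): 0⊕0⊕0⊕1 = 1
Syndrome s4…s1 = 100 → error at position 4.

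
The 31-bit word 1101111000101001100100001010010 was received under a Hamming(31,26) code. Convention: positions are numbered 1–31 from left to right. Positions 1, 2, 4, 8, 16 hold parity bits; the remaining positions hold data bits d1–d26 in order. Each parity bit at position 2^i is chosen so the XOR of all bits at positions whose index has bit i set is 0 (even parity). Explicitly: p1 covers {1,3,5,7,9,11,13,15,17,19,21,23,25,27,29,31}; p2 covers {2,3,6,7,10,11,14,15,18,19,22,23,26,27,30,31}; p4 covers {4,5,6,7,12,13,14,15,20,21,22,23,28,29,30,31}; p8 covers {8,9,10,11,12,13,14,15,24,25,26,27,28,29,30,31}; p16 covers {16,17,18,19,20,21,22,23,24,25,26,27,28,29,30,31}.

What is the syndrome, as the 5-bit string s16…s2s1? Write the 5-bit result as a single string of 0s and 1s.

01100

s1 (pos 1,3,5,7,9,11,13,15,17,19,21,23,25,27,29,31): 1⊕0⊕1⊕1⊕0⊕1⊕1⊕0⊕1⊕0⊕0⊕0⊕1⊕1⊕0⊕0 = 0
s2 (pos 2,3,6,7,10,11,14,15,18,19,22,23,26,27,30,31): 1⊕0⊕1⊕1⊕0⊕1⊕0⊕0⊕0⊕0⊕0⊕0⊕0⊕1⊕1⊕0 = 0
s4 (pos 4,5,6,7,12,13,14,15,20,21,22,23,28,29,30,31): 1⊕1⊕1⊕1⊕0⊕1⊕0⊕0⊕1⊕0⊕0⊕0⊕0⊕0⊕1⊕0 = 1
s8 (pos 8,9,10,11,12,13,14,15,24,25,26,27,28,29,30,31): 0⊕0⊕0⊕1⊕0⊕1⊕0⊕0⊕0⊕1⊕0⊕1⊕0⊕0⊕1⊕0 = 1
s16 (pos 16,17,18,19,20,21,22,23,24,25,26,27,28,29,30,31): 1⊕1⊕0⊕0⊕1⊕0⊕0⊕0⊕0⊕1⊕0⊕1⊕0⊕0⊕1⊕0 = 0
Syndrome s16…s1 = 01100 → error at position 12.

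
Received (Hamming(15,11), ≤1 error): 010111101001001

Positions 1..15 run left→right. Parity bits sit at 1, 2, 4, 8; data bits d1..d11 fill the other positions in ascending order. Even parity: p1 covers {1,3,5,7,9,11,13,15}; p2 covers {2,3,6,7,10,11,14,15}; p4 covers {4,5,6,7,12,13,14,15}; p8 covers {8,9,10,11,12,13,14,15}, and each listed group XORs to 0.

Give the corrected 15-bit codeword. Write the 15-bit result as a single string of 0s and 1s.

s1 (pos 1,3,5,7,9,11,13,15): 0⊕0⊕1⊕1⊕1⊕0⊕0⊕1 = 0
s2 (pos 2,3,6,7,10,11,14,15): 1⊕0⊕1⊕1⊕0⊕0⊕0⊕1 = 0
s4 (pos 4,5,6,7,12,13,14,15): 1⊕1⊕1⊕1⊕1⊕0⊕0⊕1 = 0
s8 (pos 8,9,10,11,12,13,14,15): 0⊕1⊕0⊕0⊕1⊕0⊕0⊕1 = 1
Syndrome s8…s1 = 1000 → error at position 8.
Flip position 8: 010111101001001 → 010111111001001

010111111001001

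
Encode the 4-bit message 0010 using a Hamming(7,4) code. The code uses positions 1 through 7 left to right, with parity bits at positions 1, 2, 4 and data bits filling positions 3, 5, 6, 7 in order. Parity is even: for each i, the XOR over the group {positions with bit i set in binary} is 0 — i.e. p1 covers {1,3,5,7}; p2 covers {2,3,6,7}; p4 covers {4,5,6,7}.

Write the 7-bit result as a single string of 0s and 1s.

0101010

Place data at non-parity positions: p1 p2 0 p4 0 1 0
p1 (pos 1,3,5,7): XOR of data positions = 0⊕0⊕0 = 0
p2 (pos 2,3,6,7): XOR of data positions = 0⊕1⊕0 = 1
p4 (pos 4,5,6,7): XOR of data positions = 0⊕1⊕0 = 1
Codeword: 0101010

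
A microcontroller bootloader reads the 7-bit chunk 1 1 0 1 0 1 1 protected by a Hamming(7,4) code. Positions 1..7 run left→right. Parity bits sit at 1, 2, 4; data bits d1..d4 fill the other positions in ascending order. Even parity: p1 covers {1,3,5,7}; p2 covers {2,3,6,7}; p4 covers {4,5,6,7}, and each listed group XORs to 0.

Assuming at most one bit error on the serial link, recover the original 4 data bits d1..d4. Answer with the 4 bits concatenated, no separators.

s1 (pos 1,3,5,7): 1⊕0⊕0⊕1 = 0
s2 (pos 2,3,6,7): 1⊕0⊕1⊕1 = 1
s4 (pos 4,5,6,7): 1⊕0⊕1⊕1 = 1
Syndrome s4…s1 = 110 → error at position 6.
Flip position 6: 1101011 → 1101001
Read data bits from positions 3,5,6,7: 0001

0001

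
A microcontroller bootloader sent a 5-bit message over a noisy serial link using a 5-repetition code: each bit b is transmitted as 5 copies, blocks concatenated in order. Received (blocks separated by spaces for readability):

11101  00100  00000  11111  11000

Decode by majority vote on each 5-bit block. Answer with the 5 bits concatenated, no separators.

10010

Block 1 (11101): 4 ones → 1
Block 2 (00100): 1 one → 0
Block 3 (00000): 0 ones → 0
Block 4 (11111): 5 ones → 1
Block 5 (11000): 2 ones → 0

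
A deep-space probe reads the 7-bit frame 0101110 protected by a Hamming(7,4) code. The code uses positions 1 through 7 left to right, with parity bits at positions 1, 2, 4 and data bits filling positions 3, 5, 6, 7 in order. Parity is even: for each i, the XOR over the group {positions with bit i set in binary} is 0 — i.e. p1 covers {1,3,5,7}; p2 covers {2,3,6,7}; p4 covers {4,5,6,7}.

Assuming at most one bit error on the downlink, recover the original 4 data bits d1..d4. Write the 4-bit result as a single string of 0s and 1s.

0010

s1 (pos 1,3,5,7): 0⊕0⊕1⊕0 = 1
s2 (pos 2,3,6,7): 1⊕0⊕1⊕0 = 0
s4 (pos 4,5,6,7): 1⊕1⊕1⊕0 = 1
Syndrome s4…s1 = 101 → error at position 5.
Flip position 5: 0101110 → 0101010
Read data bits from positions 3,5,6,7: 0010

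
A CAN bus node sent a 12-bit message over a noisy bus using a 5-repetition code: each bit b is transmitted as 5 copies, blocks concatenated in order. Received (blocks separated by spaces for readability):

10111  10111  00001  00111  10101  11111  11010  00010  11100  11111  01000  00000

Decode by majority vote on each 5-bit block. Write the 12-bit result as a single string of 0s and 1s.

Block 1 (10111): 4 ones → 1
Block 2 (10111): 4 ones → 1
Block 3 (00001): 1 one → 0
Block 4 (00111): 3 ones → 1
Block 5 (10101): 3 ones → 1
Block 6 (11111): 5 ones → 1
Block 7 (11010): 3 ones → 1
Block 8 (00010): 1 one → 0
Block 9 (11100): 3 ones → 1
Block 10 (11111): 5 ones → 1
Block 11 (01000): 1 one → 0
Block 12 (00000): 0 ones → 0

110111101100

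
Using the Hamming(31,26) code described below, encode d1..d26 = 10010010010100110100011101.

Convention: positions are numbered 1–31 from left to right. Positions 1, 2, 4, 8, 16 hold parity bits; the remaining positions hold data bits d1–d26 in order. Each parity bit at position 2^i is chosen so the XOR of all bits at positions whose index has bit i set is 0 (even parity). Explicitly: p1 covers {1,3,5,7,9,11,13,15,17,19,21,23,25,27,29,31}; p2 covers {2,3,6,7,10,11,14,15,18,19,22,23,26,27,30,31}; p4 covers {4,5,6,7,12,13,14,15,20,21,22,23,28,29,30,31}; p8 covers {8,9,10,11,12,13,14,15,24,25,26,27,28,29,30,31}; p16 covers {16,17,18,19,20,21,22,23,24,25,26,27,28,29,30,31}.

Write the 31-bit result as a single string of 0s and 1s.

Place data at non-parity positions: p1 p2 1 p4 0 0 1 p8 0 0 1 0 0 1 0 p16 1 0 0 1 1 0 1 0 0 0 1 1 1 0 1
p1 (pos 1,3,5,7,9,11,13,15,17,19,21,23,25,27,29,31): XOR of data positions = 1⊕0⊕1⊕0⊕1⊕0⊕0⊕1⊕0⊕1⊕1⊕0⊕1⊕1⊕1 = 1
p2 (pos 2,3,6,7,10,11,14,15,18,19,22,23,26,27,30,31): XOR of data positions = 1⊕0⊕1⊕0⊕1⊕1⊕0⊕0⊕0⊕0⊕1⊕0⊕1⊕0⊕1 = 1
p4 (pos 4,5,6,7,12,13,14,15,20,21,22,23,28,29,30,31): XOR of data positions = 0⊕0⊕1⊕0⊕0⊕1⊕0⊕1⊕1⊕0⊕1⊕1⊕1⊕0⊕1 = 0
p8 (pos 8,9,10,11,12,13,14,15,24,25,26,27,28,29,30,31): XOR of data positions = 0⊕0⊕1⊕0⊕0⊕1⊕0⊕0⊕0⊕0⊕1⊕1⊕1⊕0⊕1 = 0
p16 (pos 16,17,18,19,20,21,22,23,24,25,26,27,28,29,30,31): XOR of data positions = 1⊕0⊕0⊕1⊕1⊕0⊕1⊕0⊕0⊕0⊕1⊕1⊕1⊕0⊕1 = 0
Codeword: 1110001000100100100110100011101

1110001000100100100110100011101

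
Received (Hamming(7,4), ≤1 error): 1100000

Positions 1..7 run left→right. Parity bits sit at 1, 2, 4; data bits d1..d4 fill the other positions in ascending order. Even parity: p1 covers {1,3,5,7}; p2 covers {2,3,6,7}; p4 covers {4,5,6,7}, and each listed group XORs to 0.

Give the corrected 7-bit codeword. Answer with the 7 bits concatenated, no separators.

1110000

s1 (pos 1,3,5,7): 1⊕0⊕0⊕0 = 1
s2 (pos 2,3,6,7): 1⊕0⊕0⊕0 = 1
s4 (pos 4,5,6,7): 0⊕0⊕0⊕0 = 0
Syndrome s4…s1 = 011 → error at position 3.
Flip position 3: 1100000 → 1110000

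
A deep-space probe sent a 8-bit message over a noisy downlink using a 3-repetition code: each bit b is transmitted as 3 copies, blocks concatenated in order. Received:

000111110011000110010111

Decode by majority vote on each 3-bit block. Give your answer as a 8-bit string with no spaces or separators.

01110101

Block 1 (000): 0 ones → 0
Block 2 (111): 3 ones → 1
Block 3 (110): 2 ones → 1
Block 4 (011): 2 ones → 1
Block 5 (000): 0 ones → 0
Block 6 (110): 2 ones → 1
Block 7 (010): 1 one → 0
Block 8 (111): 3 ones → 1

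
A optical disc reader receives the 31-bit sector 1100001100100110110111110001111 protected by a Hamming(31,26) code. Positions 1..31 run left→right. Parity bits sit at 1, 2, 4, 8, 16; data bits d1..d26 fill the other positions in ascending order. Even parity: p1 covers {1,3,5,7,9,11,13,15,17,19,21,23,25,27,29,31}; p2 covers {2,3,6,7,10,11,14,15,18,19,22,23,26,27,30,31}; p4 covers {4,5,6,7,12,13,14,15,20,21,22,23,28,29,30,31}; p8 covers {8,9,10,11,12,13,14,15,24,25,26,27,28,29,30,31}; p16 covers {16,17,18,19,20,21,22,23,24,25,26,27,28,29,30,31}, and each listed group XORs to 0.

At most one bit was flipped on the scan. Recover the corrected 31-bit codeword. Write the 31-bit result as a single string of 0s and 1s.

s1 (pos 1,3,5,7,9,11,13,15,17,19,21,23,25,27,29,31): 1⊕0⊕0⊕1⊕0⊕1⊕0⊕1⊕1⊕0⊕1⊕1⊕0⊕0⊕1⊕1 = 1
s2 (pos 2,3,6,7,10,11,14,15,18,19,22,23,26,27,30,31): 1⊕0⊕0⊕1⊕0⊕1⊕1⊕1⊕1⊕0⊕1⊕1⊕0⊕0⊕1⊕1 = 0
s4 (pos 4,5,6,7,12,13,14,15,20,21,22,23,28,29,30,31): 0⊕0⊕0⊕1⊕0⊕0⊕1⊕1⊕1⊕1⊕1⊕1⊕1⊕1⊕1⊕1 = 1
s8 (pos 8,9,10,11,12,13,14,15,24,25,26,27,28,29,30,31): 1⊕0⊕0⊕1⊕0⊕0⊕1⊕1⊕1⊕0⊕0⊕0⊕1⊕1⊕1⊕1 = 1
s16 (pos 16,17,18,19,20,21,22,23,24,25,26,27,28,29,30,31): 0⊕1⊕1⊕0⊕1⊕1⊕1⊕1⊕1⊕0⊕0⊕0⊕1⊕1⊕1⊕1 = 1
Syndrome s16…s1 = 11101 → error at position 29.
Flip position 29: 1100001100100110110111110001111 → 1100001100100110110111110001011

1100001100100110110111110001011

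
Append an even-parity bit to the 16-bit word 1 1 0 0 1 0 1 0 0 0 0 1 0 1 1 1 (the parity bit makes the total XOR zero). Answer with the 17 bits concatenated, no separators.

11001010000101110

XOR of the 16 data bits: 1⊕1⊕0⊕0⊕1⊕0⊕1⊕0⊕0⊕0⊕0⊕1⊕0⊕1⊕1⊕1 = 0
Parity bit = 0 (so all 17 bits XOR to 0).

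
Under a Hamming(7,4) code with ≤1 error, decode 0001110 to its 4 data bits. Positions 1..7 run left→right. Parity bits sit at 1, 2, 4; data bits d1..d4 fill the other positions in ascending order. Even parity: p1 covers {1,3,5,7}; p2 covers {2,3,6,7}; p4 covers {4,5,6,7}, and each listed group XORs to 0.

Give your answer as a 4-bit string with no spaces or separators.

0111

s1 (pos 1,3,5,7): 0⊕0⊕1⊕0 = 1
s2 (pos 2,3,6,7): 0⊕0⊕1⊕0 = 1
s4 (pos 4,5,6,7): 1⊕1⊕1⊕0 = 1
Syndrome s4…s1 = 111 → error at position 7.
Flip position 7: 0001110 → 0001111
Read data bits from positions 3,5,6,7: 0111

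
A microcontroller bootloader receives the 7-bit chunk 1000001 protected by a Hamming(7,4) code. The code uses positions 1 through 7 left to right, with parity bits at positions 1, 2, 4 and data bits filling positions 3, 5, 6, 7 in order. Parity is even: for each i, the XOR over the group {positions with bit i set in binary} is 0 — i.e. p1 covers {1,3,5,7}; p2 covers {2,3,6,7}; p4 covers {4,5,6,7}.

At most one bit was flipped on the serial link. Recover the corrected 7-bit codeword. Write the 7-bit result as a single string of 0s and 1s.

s1 (pos 1,3,5,7): 1⊕0⊕0⊕1 = 0
s2 (pos 2,3,6,7): 0⊕0⊕0⊕1 = 1
s4 (pos 4,5,6,7): 0⊕0⊕0⊕1 = 1
Syndrome s4…s1 = 110 → error at position 6.
Flip position 6: 1000001 → 1000011

1000011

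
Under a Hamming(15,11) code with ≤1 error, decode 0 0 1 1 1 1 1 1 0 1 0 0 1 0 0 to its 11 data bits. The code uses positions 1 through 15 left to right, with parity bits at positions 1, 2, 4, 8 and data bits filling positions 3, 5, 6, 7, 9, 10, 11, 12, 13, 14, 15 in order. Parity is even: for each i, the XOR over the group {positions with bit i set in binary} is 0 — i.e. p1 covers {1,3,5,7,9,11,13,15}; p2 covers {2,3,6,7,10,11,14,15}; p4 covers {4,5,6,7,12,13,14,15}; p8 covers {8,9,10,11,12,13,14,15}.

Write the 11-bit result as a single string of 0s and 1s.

s1 (pos 1,3,5,7,9,11,13,15): 0⊕1⊕1⊕1⊕0⊕0⊕1⊕0 = 0
s2 (pos 2,3,6,7,10,11,14,15): 0⊕1⊕1⊕1⊕1⊕0⊕0⊕0 = 0
s4 (pos 4,5,6,7,12,13,14,15): 1⊕1⊕1⊕1⊕0⊕1⊕0⊕0 = 1
s8 (pos 8,9,10,11,12,13,14,15): 1⊕0⊕1⊕0⊕0⊕1⊕0⊕0 = 1
Syndrome s8…s1 = 1100 → error at position 12.
Flip position 12: 001111110100100 → 001111110101100
Read data bits from positions 3,5,6,7,9,10,11,12,13,14,15: 11110101100

11110101100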